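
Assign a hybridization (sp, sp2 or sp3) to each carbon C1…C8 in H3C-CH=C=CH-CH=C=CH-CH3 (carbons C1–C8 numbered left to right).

C1 is sp3: 4 σ bonds, 4 electron-density regions.
C2 (3 σ bonds, plus one π bond) has steric number 3: sp2.
C3 is sp: 2 σ bonds, plus two π bonds, 2 electron-density regions.
C4 is sp2: 3 σ bonds, plus one π bond, 3 electron-density regions.
C5 carries 3 σ bonds, plus one π bond, giving a steric number of 3, so it is sp2.
C6 carries 2 σ bonds, plus two π bonds, giving a steric number of 2, so it is sp.
C7 carries 3 σ bonds, plus one π bond, giving a steric number of 3, so it is sp2.
C8: 4 σ bonds; 4 regions of electron density → sp3.

C1 sp3, C2 sp2, C3 sp, C4 sp2, C5 sp2, C6 sp, C7 sp2, C8 sp3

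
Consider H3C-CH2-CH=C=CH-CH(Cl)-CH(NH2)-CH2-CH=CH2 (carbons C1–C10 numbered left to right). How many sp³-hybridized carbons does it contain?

C1: sp3 ✓
C2: sp3 ✓
C3: sp2
C4: sp
C5: sp2
C6: sp3 ✓
C7: sp3 ✓
C8: sp3 ✓
C9: sp2
C10: sp2
C1, C2, C6, C7, C8 → 5 sp3 carbons.

5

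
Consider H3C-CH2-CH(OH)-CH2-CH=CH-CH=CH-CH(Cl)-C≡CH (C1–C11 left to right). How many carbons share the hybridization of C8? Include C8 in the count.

4

C8 is sp2 (one π bond).
C1: sp3
C2: sp3
C3: sp3
C4: sp3
C5: sp2 ✓
C6: sp2 ✓
C7: sp2 ✓
C8: sp2 ✓
C9: sp3
C10: sp
C11: sp
4 carbons are sp2.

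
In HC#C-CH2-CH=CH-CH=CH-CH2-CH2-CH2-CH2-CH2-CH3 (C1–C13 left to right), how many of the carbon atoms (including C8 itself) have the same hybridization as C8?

C8 is sp3 (only σ bonds).
C1: sp
C2: sp
C3: sp3 ✓
C4: sp2
C5: sp2
C6: sp2
C7: sp2
C8: sp3 ✓
C9: sp3 ✓
C10: sp3 ✓
C11: sp3 ✓
C12: sp3 ✓
C13: sp3 ✓
7 carbons are sp3.

7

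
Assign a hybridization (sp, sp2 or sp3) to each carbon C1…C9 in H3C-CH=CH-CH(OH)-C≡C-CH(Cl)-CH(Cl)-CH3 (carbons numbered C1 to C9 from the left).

C1 is sp3: 4 σ bonds, 4 electron-density regions.
C2 is sp2: 3 σ bonds, plus one π bond, 3 electron-density regions.
C3 has 3 σ bonds, plus one π bond: steric number 3 → sp2.
C4 — 4 σ bonds. Steric number 4, so sp3.
C5 (2 σ bonds, plus two π bonds) has steric number 2: sp.
C6 carries 2 σ bonds, plus two π bonds, giving a steric number of 2, so it is sp.
C7 has 4 σ bonds: steric number 4 → sp3.
C8: 4 σ bonds — 4 electron domains, sp3.
C9: 4 σ bonds — 4 electron domains, sp3.

C1 sp3, C2 sp2, C3 sp2, C4 sp3, C5 sp, C6 sp, C7 sp3, C8 sp3, C9 sp3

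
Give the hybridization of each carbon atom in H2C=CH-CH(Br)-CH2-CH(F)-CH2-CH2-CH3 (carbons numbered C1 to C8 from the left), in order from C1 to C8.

C1 sp2, C2 sp2, C3 sp3, C4 sp3, C5 sp3, C6 sp3, C7 sp3, C8 sp3

C1 carries 3 σ bonds, plus one π bond, giving a steric number of 3, so it is sp2.
C2 (3 σ bonds, plus one π bond) has steric number 3: sp2.
C3 (4 σ bonds) has steric number 4: sp3.
C4 has 4 σ bonds: steric number 4 → sp3.
C5: 4 σ bonds — 4 electron domains, sp3.
C6 (4 σ bonds) has steric number 4: sp3.
C7 is sp3: 4 σ bonds, 4 electron-density regions.
C8 (4 σ bonds) has steric number 4: sp3.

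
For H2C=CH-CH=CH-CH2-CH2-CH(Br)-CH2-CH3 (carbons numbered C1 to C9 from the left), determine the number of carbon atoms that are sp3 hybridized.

C1: sp2
C2: sp2
C3: sp2
C4: sp2
C5: sp3 ✓
C6: sp3 ✓
C7: sp3 ✓
C8: sp3 ✓
C9: sp3 ✓
C5, C6, C7, C8, C9 → 5 sp3 carbons.

5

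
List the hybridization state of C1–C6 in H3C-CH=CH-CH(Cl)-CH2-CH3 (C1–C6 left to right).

C1 sp3, C2 sp2, C3 sp2, C4 sp3, C5 sp3, C6 sp3

C1: 4 σ bonds; 4 regions of electron density → sp3.
C2: 3 σ bonds, plus one π bond — 3 electron domains, sp2.
C3 carries 3 σ bonds, plus one π bond, giving a steric number of 3, so it is sp2.
C4 is sp3: 4 σ bonds, 4 electron-density regions.
C5 — 4 σ bonds. Steric number 4, so sp3.
C6 is sp3: 4 σ bonds, 4 electron-density regions.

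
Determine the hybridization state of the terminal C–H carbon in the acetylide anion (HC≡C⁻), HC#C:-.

The terminal C–H carbon (2 σ bonds, plus two π bonds) has steric number 2: sp.

sp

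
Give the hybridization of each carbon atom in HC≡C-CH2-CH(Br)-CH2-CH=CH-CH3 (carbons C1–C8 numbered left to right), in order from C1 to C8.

C1 sp, C2 sp, C3 sp3, C4 sp3, C5 sp3, C6 sp2, C7 sp2, C8 sp3

C1 (2 σ bonds, plus two π bonds) has steric number 2: sp.
C2 has 2 σ bonds, plus two π bonds: steric number 2 → sp.
C3: 4 σ bonds — 4 electron domains, sp3.
C4 has 4 σ bonds: steric number 4 → sp3.
C5: 4 σ bonds; 4 regions of electron density → sp3.
C6 — 3 σ bonds, plus one π bond. Steric number 3, so sp2.
C7 (3 σ bonds, plus one π bond) has steric number 3: sp2.
C8 carries 4 σ bonds, giving a steric number of 4, so it is sp3.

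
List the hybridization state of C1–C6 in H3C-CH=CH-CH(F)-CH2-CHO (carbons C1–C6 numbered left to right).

C1 — 4 σ bonds. Steric number 4, so sp3.
C2 is sp2: 3 σ bonds, plus one π bond, 3 electron-density regions.
C3 is sp2: 3 σ bonds, plus one π bond, 3 electron-density regions.
C4 has 4 σ bonds: steric number 4 → sp3.
C5 is sp3: 4 σ bonds, 4 electron-density regions.
C6: 3 σ bonds, plus one π bond — 3 electron domains, sp2.

C1 sp3, C2 sp2, C3 sp2, C4 sp3, C5 sp3, C6 sp2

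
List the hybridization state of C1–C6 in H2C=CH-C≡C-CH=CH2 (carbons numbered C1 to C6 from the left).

C1 carries 3 σ bonds, plus one π bond, giving a steric number of 3, so it is sp2.
C2 carries 3 σ bonds, plus one π bond, giving a steric number of 3, so it is sp2.
C3 — 2 σ bonds, plus two π bonds. Steric number 2, so sp.
C4 carries 2 σ bonds, plus two π bonds, giving a steric number of 2, so it is sp.
C5 carries 3 σ bonds, plus one π bond, giving a steric number of 3, so it is sp2.
C6 — 3 σ bonds, plus one π bond. Steric number 3, so sp2.

C1 sp2, C2 sp2, C3 sp, C4 sp, C5 sp2, C6 sp2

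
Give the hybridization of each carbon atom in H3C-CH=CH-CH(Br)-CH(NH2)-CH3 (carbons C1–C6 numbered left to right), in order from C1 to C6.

C1 sp3, C2 sp2, C3 sp2, C4 sp3, C5 sp3, C6 sp3

C1 carries 4 σ bonds, giving a steric number of 4, so it is sp3.
C2 is sp2: 3 σ bonds, plus one π bond, 3 electron-density regions.
C3 has 3 σ bonds, plus one π bond: steric number 3 → sp2.
C4 — 4 σ bonds. Steric number 4, so sp3.
C5 carries 4 σ bonds, giving a steric number of 4, so it is sp3.
C6: 4 σ bonds — 4 electron domains, sp3.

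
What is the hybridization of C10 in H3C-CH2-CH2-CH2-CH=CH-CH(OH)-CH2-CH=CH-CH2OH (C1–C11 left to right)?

sp^2

C10 carries 3 σ bonds, plus one π bond, giving a steric number of 3, so it is sp2.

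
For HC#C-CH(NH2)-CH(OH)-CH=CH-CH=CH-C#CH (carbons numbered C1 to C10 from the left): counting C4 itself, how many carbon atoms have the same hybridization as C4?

2

C4 is sp3 (only σ bonds).
C1: sp
C2: sp
C3: sp3 ✓
C4: sp3 ✓
C5: sp2
C6: sp2
C7: sp2
C8: sp2
C9: sp
C10: sp
2 carbons are sp3.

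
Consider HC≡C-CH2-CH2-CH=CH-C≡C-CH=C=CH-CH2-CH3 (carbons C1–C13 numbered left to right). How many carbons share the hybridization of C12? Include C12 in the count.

4

C12 is sp3 (only σ bonds).
C1: sp
C2: sp
C3: sp3 ✓
C4: sp3 ✓
C5: sp2
C6: sp2
C7: sp
C8: sp
C9: sp2
C10: sp
C11: sp2
C12: sp3 ✓
C13: sp3 ✓
4 carbons are sp3.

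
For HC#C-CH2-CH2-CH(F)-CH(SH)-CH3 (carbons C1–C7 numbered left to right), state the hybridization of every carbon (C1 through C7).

C1 — 2 σ bonds, plus two π bonds. Steric number 2, so sp.
C2: 2 σ bonds, plus two π bonds — 2 electron domains, sp.
C3 (4 σ bonds) has steric number 4: sp3.
C4 has 4 σ bonds: steric number 4 → sp3.
C5: 4 σ bonds — 4 electron domains, sp3.
C6 (4 σ bonds) has steric number 4: sp3.
C7: 4 σ bonds — 4 electron domains, sp3.

C1 sp, C2 sp, C3 sp3, C4 sp3, C5 sp3, C6 sp3, C7 sp3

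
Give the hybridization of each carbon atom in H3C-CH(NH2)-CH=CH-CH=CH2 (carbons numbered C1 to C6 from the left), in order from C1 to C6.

C1 sp3, C2 sp3, C3 sp2, C4 sp2, C5 sp2, C6 sp2

C1: 4 σ bonds — 4 electron domains, sp3.
C2: 4 σ bonds; 4 regions of electron density → sp3.
C3 is sp2: 3 σ bonds, plus one π bond, 3 electron-density regions.
C4 has 3 σ bonds, plus one π bond: steric number 3 → sp2.
C5 — 3 σ bonds, plus one π bond. Steric number 3, so sp2.
C6 — 3 σ bonds, plus one π bond. Steric number 3, so sp2.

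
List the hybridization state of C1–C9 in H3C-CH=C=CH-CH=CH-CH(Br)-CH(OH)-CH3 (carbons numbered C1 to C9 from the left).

C1 sp3, C2 sp2, C3 sp, C4 sp2, C5 sp2, C6 sp2, C7 sp3, C8 sp3, C9 sp3

C1 — 4 σ bonds. Steric number 4, so sp3.
C2 carries 3 σ bonds, plus one π bond, giving a steric number of 3, so it is sp2.
C3: 2 σ bonds, plus two π bonds — 2 electron domains, sp.
C4 carries 3 σ bonds, plus one π bond, giving a steric number of 3, so it is sp2.
C5 — 3 σ bonds, plus one π bond. Steric number 3, so sp2.
C6 (3 σ bonds, plus one π bond) has steric number 3: sp2.
C7 — 4 σ bonds. Steric number 4, so sp3.
C8: 4 σ bonds; 4 regions of electron density → sp3.
C9 is sp3: 4 σ bonds, 4 electron-density regions.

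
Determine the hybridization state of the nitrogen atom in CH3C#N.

N has one σ bond and one lone pair: steric number 2 → sp.

sp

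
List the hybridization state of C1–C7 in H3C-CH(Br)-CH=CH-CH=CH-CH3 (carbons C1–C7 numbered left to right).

C1 sp3, C2 sp3, C3 sp2, C4 sp2, C5 sp2, C6 sp2, C7 sp3

C1: 4 σ bonds — 4 electron domains, sp3.
C2 is sp3: 4 σ bonds, 4 electron-density regions.
C3: 3 σ bonds, plus one π bond; 3 regions of electron density → sp2.
C4 is sp2: 3 σ bonds, plus one π bond, 3 electron-density regions.
C5 — 3 σ bonds, plus one π bond. Steric number 3, so sp2.
C6: 3 σ bonds, plus one π bond — 3 electron domains, sp2.
C7 has 4 σ bonds: steric number 4 → sp3.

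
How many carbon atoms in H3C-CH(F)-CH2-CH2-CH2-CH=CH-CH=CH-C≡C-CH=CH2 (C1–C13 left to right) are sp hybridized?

C1: sp3
C2: sp3
C3: sp3
C4: sp3
C5: sp3
C6: sp2
C7: sp2
C8: sp2
C9: sp2
C10: sp ✓
C11: sp ✓
C12: sp2
C13: sp2
C10, C11 → 2 sp carbons.

2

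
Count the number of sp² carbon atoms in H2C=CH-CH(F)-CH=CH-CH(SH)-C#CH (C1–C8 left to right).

C1: sp2 ✓
C2: sp2 ✓
C3: sp3
C4: sp2 ✓
C5: sp2 ✓
C6: sp3
C7: sp
C8: sp
C1, C2, C4, C5 → 4 sp2 carbons.

4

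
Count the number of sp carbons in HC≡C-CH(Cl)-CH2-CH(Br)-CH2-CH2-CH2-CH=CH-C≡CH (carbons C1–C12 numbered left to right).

C1: sp ✓
C2: sp ✓
C3: sp3
C4: sp3
C5: sp3
C6: sp3
C7: sp3
C8: sp3
C9: sp2
C10: sp2
C11: sp ✓
C12: sp ✓
C1, C2, C11, C12 → 4 sp carbons.

4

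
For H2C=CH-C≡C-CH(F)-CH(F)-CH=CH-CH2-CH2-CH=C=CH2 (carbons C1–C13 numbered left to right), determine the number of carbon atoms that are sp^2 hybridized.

6

C1: sp2 ✓
C2: sp2 ✓
C3: sp
C4: sp
C5: sp3
C6: sp3
C7: sp2 ✓
C8: sp2 ✓
C9: sp3
C10: sp3
C11: sp2 ✓
C12: sp
C13: sp2 ✓
C1, C2, C7, C8, C11, C13 → 6 sp2 carbons.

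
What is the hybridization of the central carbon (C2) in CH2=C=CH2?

Two σ bonds and two π bonds (one to each neighbour) → sp.

sp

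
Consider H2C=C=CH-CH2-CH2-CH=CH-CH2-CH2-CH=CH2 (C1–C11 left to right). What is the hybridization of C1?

C1 (3 σ bonds, plus one π bond) has steric number 3: sp2.

sp2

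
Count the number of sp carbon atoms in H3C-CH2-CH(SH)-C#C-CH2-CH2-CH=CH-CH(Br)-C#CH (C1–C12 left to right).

4

C1: sp3
C2: sp3
C3: sp3
C4: sp ✓
C5: sp ✓
C6: sp3
C7: sp3
C8: sp2
C9: sp2
C10: sp3
C11: sp ✓
C12: sp ✓
C4, C5, C11, C12 → 4 sp carbons.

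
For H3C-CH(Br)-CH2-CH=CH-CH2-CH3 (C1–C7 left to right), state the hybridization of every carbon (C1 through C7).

C1 sp3, C2 sp3, C3 sp3, C4 sp2, C5 sp2, C6 sp3, C7 sp3

C1 — 4 σ bonds. Steric number 4, so sp3.
C2 (4 σ bonds) has steric number 4: sp3.
C3 (4 σ bonds) has steric number 4: sp3.
C4 carries 3 σ bonds, plus one π bond, giving a steric number of 3, so it is sp2.
C5 is sp2: 3 σ bonds, plus one π bond, 3 electron-density regions.
C6: 4 σ bonds — 4 electron domains, sp3.
C7 (4 σ bonds) has steric number 4: sp3.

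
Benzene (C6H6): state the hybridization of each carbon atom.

sp2

Every ring carbon has three σ bonds and contributes one p electron to the aromatic π system.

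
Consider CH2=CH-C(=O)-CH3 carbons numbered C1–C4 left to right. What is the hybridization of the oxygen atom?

sp2

The oxygen atom carries 1 σ bond and 2 lone pairs, plus one π bond, giving a steric number of 3, so it is sp2.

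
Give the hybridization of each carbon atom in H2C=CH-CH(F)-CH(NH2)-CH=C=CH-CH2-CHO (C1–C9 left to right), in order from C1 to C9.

C1 sp2, C2 sp2, C3 sp3, C4 sp3, C5 sp2, C6 sp, C7 sp2, C8 sp3, C9 sp2

C1 has 3 σ bonds, plus one π bond: steric number 3 → sp2.
C2: 3 σ bonds, plus one π bond; 3 regions of electron density → sp2.
C3 carries 4 σ bonds, giving a steric number of 4, so it is sp3.
C4 is sp3: 4 σ bonds, 4 electron-density regions.
C5 — 3 σ bonds, plus one π bond. Steric number 3, so sp2.
C6 carries 2 σ bonds, plus two π bonds, giving a steric number of 2, so it is sp.
C7 — 3 σ bonds, plus one π bond. Steric number 3, so sp2.
C8 is sp3: 4 σ bonds, 4 electron-density regions.
C9 (3 σ bonds, plus one π bond) has steric number 3: sp2.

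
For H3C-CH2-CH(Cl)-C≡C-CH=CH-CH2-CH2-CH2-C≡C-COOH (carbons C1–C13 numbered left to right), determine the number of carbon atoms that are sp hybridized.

4

C1: sp3
C2: sp3
C3: sp3
C4: sp ✓
C5: sp ✓
C6: sp2
C7: sp2
C8: sp3
C9: sp3
C10: sp3
C11: sp ✓
C12: sp ✓
C13: sp2
C4, C5, C11, C12 → 4 sp carbons.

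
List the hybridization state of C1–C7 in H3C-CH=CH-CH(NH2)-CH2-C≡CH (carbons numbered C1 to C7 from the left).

C1 sp3, C2 sp2, C3 sp2, C4 sp3, C5 sp3, C6 sp, C7 sp

C1 — 4 σ bonds. Steric number 4, so sp3.
C2 has 3 σ bonds, plus one π bond: steric number 3 → sp2.
C3 is sp2: 3 σ bonds, plus one π bond, 3 electron-density regions.
C4 is sp3: 4 σ bonds, 4 electron-density regions.
C5 (4 σ bonds) has steric number 4: sp3.
C6 is sp: 2 σ bonds, plus two π bonds, 2 electron-density regions.
C7 is sp: 2 σ bonds, plus two π bonds, 2 electron-density regions.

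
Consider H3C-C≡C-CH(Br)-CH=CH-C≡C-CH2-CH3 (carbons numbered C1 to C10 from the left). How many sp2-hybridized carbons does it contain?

2

C1: sp3
C2: sp
C3: sp
C4: sp3
C5: sp2 ✓
C6: sp2 ✓
C7: sp
C8: sp
C9: sp3
C10: sp3
C5, C6 → 2 sp2 carbons.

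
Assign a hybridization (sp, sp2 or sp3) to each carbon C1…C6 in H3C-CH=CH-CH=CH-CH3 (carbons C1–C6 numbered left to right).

C1 sp3, C2 sp2, C3 sp2, C4 sp2, C5 sp2, C6 sp3

C1 — 4 σ bonds. Steric number 4, so sp3.
C2 (3 σ bonds, plus one π bond) has steric number 3: sp2.
C3 (3 σ bonds, plus one π bond) has steric number 3: sp2.
C4: 3 σ bonds, plus one π bond; 3 regions of electron density → sp2.
C5 is sp2: 3 σ bonds, plus one π bond, 3 electron-density regions.
C6 (4 σ bonds) has steric number 4: sp3.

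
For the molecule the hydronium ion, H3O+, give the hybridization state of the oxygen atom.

sp^3

Three σ bonds + one lone pair = steric number 4 → sp3.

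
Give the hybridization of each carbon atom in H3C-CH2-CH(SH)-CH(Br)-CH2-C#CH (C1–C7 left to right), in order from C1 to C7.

C1 sp3, C2 sp3, C3 sp3, C4 sp3, C5 sp3, C6 sp, C7 sp

C1 — 4 σ bonds. Steric number 4, so sp3.
C2 — 4 σ bonds. Steric number 4, so sp3.
C3 has 4 σ bonds: steric number 4 → sp3.
C4: 4 σ bonds — 4 electron domains, sp3.
C5 has 4 σ bonds: steric number 4 → sp3.
C6 is sp: 2 σ bonds, plus two π bonds, 2 electron-density regions.
C7 (2 σ bonds, plus two π bonds) has steric number 2: sp.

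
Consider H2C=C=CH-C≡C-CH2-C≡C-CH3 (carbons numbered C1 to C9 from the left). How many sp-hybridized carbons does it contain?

C1: sp2
C2: sp ✓
C3: sp2
C4: sp ✓
C5: sp ✓
C6: sp3
C7: sp ✓
C8: sp ✓
C9: sp3
C2, C4, C5, C7, C8 → 5 sp carbons.

5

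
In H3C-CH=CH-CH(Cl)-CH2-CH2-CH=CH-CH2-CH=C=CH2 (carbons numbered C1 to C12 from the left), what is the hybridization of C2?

sp^2

C2 has 3 σ bonds, plus one π bond: steric number 3 → sp2.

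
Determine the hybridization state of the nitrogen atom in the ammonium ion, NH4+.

Four σ bonds, no lone pair → sp3, tetrahedral.

sp³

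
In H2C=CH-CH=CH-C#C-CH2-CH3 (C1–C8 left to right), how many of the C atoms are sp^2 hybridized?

C1: sp2 ✓
C2: sp2 ✓
C3: sp2 ✓
C4: sp2 ✓
C5: sp
C6: sp
C7: sp3
C8: sp3
C1, C2, C3, C4 → 4 sp2 carbons.

4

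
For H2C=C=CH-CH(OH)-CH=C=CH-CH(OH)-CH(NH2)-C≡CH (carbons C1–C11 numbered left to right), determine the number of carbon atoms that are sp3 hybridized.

3

C1: sp2
C2: sp
C3: sp2
C4: sp3 ✓
C5: sp2
C6: sp
C7: sp2
C8: sp3 ✓
C9: sp3 ✓
C10: sp
C11: sp
C4, C8, C9 → 3 sp3 carbons.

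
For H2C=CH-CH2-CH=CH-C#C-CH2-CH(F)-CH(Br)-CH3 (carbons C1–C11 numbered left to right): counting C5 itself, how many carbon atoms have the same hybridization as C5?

4

C5 is sp2 (one π bond).
C1: sp2 ✓
C2: sp2 ✓
C3: sp3
C4: sp2 ✓
C5: sp2 ✓
C6: sp
C7: sp
C8: sp3
C9: sp3
C10: sp3
C11: sp3
4 carbons are sp2.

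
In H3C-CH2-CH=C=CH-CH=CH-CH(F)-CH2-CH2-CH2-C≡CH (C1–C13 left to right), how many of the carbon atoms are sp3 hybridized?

C1: sp3 ✓
C2: sp3 ✓
C3: sp2
C4: sp
C5: sp2
C6: sp2
C7: sp2
C8: sp3 ✓
C9: sp3 ✓
C10: sp3 ✓
C11: sp3 ✓
C12: sp
C13: sp
C1, C2, C8, C9, C10, C11 → 6 sp3 carbons.

6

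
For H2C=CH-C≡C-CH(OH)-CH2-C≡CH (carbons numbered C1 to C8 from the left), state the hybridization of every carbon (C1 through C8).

C1: 3 σ bonds, plus one π bond — 3 electron domains, sp2.
C2: 3 σ bonds, plus one π bond; 3 regions of electron density → sp2.
C3 carries 2 σ bonds, plus two π bonds, giving a steric number of 2, so it is sp.
C4 (2 σ bonds, plus two π bonds) has steric number 2: sp.
C5: 4 σ bonds; 4 regions of electron density → sp3.
C6 is sp3: 4 σ bonds, 4 electron-density regions.
C7: 2 σ bonds, plus two π bonds — 2 electron domains, sp.
C8: 2 σ bonds, plus two π bonds; 2 regions of electron density → sp.

C1 sp2, C2 sp2, C3 sp, C4 sp, C5 sp3, C6 sp3, C7 sp, C8 sp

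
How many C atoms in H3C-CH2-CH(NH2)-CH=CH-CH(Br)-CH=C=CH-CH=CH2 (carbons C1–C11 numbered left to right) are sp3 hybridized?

C1: sp3 ✓
C2: sp3 ✓
C3: sp3 ✓
C4: sp2
C5: sp2
C6: sp3 ✓
C7: sp2
C8: sp
C9: sp2
C10: sp2
C11: sp2
C1, C2, C3, C6 → 4 sp3 carbons.

4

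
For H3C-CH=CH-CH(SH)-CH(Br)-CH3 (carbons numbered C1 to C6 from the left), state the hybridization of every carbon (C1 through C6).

C1 has 4 σ bonds: steric number 4 → sp3.
C2 is sp2: 3 σ bonds, plus one π bond, 3 electron-density regions.
C3: 3 σ bonds, plus one π bond; 3 regions of electron density → sp2.
C4 (4 σ bonds) has steric number 4: sp3.
C5 carries 4 σ bonds, giving a steric number of 4, so it is sp3.
C6: 4 σ bonds — 4 electron domains, sp3.

C1 sp3, C2 sp2, C3 sp2, C4 sp3, C5 sp3, C6 sp3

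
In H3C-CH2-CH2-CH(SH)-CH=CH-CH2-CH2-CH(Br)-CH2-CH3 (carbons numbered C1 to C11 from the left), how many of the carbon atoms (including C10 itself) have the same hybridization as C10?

C10 is sp3 (only σ bonds).
C1: sp3 ✓
C2: sp3 ✓
C3: sp3 ✓
C4: sp3 ✓
C5: sp2
C6: sp2
C7: sp3 ✓
C8: sp3 ✓
C9: sp3 ✓
C10: sp3 ✓
C11: sp3 ✓
9 carbons are sp3.

9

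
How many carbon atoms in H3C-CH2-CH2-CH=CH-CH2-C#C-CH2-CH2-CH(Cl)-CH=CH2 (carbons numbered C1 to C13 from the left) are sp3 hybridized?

7

C1: sp3 ✓
C2: sp3 ✓
C3: sp3 ✓
C4: sp2
C5: sp2
C6: sp3 ✓
C7: sp
C8: sp
C9: sp3 ✓
C10: sp3 ✓
C11: sp3 ✓
C12: sp2
C13: sp2
C1, C2, C3, C6, C9, C10, C11 → 7 sp3 carbons.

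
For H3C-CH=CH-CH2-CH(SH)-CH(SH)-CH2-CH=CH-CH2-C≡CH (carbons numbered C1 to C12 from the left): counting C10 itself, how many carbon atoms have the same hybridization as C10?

C10 is sp3 (only σ bonds).
C1: sp3 ✓
C2: sp2
C3: sp2
C4: sp3 ✓
C5: sp3 ✓
C6: sp3 ✓
C7: sp3 ✓
C8: sp2
C9: sp2
C10: sp3 ✓
C11: sp
C12: sp
6 carbons are sp3.

6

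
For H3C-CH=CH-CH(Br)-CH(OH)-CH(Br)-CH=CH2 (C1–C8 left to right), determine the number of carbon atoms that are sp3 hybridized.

C1: sp3 ✓
C2: sp2
C3: sp2
C4: sp3 ✓
C5: sp3 ✓
C6: sp3 ✓
C7: sp2
C8: sp2
C1, C4, C5, C6 → 4 sp3 carbons.

4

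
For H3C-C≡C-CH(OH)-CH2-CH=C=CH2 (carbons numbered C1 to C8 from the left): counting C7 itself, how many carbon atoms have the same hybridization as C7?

3

C7 is sp (two π bonds).
C1: sp3
C2: sp ✓
C3: sp ✓
C4: sp3
C5: sp3
C6: sp2
C7: sp ✓
C8: sp2
3 carbons are sp.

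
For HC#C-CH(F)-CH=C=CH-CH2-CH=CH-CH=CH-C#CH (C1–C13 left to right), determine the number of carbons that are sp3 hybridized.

2

C1: sp
C2: sp
C3: sp3 ✓
C4: sp2
C5: sp
C6: sp2
C7: sp3 ✓
C8: sp2
C9: sp2
C10: sp2
C11: sp2
C12: sp
C13: sp
C3, C7 → 2 sp3 carbons.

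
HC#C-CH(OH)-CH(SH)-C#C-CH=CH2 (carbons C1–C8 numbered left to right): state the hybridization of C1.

C1 (2 σ bonds, plus two π bonds) has steric number 2: sp.

sp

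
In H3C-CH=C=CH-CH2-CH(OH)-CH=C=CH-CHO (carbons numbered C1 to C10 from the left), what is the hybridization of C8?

C8 is sp: 2 σ bonds, plus two π bonds, 2 electron-density regions.

sp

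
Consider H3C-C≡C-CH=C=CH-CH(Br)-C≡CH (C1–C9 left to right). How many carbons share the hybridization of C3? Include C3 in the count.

C3 is sp (two π bonds).
C1: sp3
C2: sp ✓
C3: sp ✓
C4: sp2
C5: sp ✓
C6: sp2
C7: sp3
C8: sp ✓
C9: sp ✓
5 carbons are sp.

5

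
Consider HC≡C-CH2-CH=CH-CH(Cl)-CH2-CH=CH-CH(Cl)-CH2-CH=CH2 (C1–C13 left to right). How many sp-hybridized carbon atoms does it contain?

2

C1: sp ✓
C2: sp ✓
C3: sp3
C4: sp2
C5: sp2
C6: sp3
C7: sp3
C8: sp2
C9: sp2
C10: sp3
C11: sp3
C12: sp2
C13: sp2
C1, C2 → 2 sp carbons.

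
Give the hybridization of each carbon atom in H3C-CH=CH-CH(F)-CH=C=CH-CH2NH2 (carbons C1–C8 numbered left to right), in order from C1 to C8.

C1 (4 σ bonds) has steric number 4: sp3.
C2 is sp2: 3 σ bonds, plus one π bond, 3 electron-density regions.
C3: 3 σ bonds, plus one π bond; 3 regions of electron density → sp2.
C4 has 4 σ bonds: steric number 4 → sp3.
C5: 3 σ bonds, plus one π bond — 3 electron domains, sp2.
C6 has 2 σ bonds, plus two π bonds: steric number 2 → sp.
C7 (3 σ bonds, plus one π bond) has steric number 3: sp2.
C8 carries 4 σ bonds, giving a steric number of 4, so it is sp3.

C1 sp3, C2 sp2, C3 sp2, C4 sp3, C5 sp2, C6 sp, C7 sp2, C8 sp3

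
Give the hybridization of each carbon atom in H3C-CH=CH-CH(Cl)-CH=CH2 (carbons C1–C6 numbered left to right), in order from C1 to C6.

C1: 4 σ bonds; 4 regions of electron density → sp3.
C2 (3 σ bonds, plus one π bond) has steric number 3: sp2.
C3 is sp2: 3 σ bonds, plus one π bond, 3 electron-density regions.
C4 is sp3: 4 σ bonds, 4 electron-density regions.
C5 has 3 σ bonds, plus one π bond: steric number 3 → sp2.
C6 — 3 σ bonds, plus one π bond. Steric number 3, so sp2.

C1 sp3, C2 sp2, C3 sp2, C4 sp3, C5 sp2, C6 sp2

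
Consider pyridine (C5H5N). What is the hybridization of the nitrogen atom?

sp^2

N has two σ bonds and one lone pair in the ring plane (steric number 3 → sp2); its p orbital contributes one electron to the aromatic π system via the C=N double bond.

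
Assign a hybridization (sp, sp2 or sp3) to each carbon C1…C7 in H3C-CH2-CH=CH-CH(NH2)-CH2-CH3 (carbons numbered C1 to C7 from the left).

C1 is sp3: 4 σ bonds, 4 electron-density regions.
C2 is sp3: 4 σ bonds, 4 electron-density regions.
C3 — 3 σ bonds, plus one π bond. Steric number 3, so sp2.
C4 is sp2: 3 σ bonds, plus one π bond, 3 electron-density regions.
C5 (4 σ bonds) has steric number 4: sp3.
C6 (4 σ bonds) has steric number 4: sp3.
C7: 4 σ bonds — 4 electron domains, sp3.

C1 sp3, C2 sp3, C3 sp2, C4 sp2, C5 sp3, C6 sp3, C7 sp3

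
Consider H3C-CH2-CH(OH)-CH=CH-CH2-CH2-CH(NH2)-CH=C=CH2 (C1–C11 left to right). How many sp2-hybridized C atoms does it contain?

4

C1: sp3
C2: sp3
C3: sp3
C4: sp2 ✓
C5: sp2 ✓
C6: sp3
C7: sp3
C8: sp3
C9: sp2 ✓
C10: sp
C11: sp2 ✓
C4, C5, C9, C11 → 4 sp2 carbons.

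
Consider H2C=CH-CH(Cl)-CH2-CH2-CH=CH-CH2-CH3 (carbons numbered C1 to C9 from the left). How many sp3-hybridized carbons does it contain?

C1: sp2
C2: sp2
C3: sp3 ✓
C4: sp3 ✓
C5: sp3 ✓
C6: sp2
C7: sp2
C8: sp3 ✓
C9: sp3 ✓
C3, C4, C5, C8, C9 → 5 sp3 carbons.

5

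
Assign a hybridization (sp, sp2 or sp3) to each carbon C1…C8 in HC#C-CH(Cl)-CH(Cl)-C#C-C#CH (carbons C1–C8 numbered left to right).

C1 carries 2 σ bonds, plus two π bonds, giving a steric number of 2, so it is sp.
C2 is sp: 2 σ bonds, plus two π bonds, 2 electron-density regions.
C3 (4 σ bonds) has steric number 4: sp3.
C4 is sp3: 4 σ bonds, 4 electron-density regions.
C5 is sp: 2 σ bonds, plus two π bonds, 2 electron-density regions.
C6: 2 σ bonds, plus two π bonds — 2 electron domains, sp.
C7: 2 σ bonds, plus two π bonds — 2 electron domains, sp.
C8 has 2 σ bonds, plus two π bonds: steric number 2 → sp.

C1 sp, C2 sp, C3 sp3, C4 sp3, C5 sp, C6 sp, C7 sp, C8 sp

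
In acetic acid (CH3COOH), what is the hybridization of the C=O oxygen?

The C=O oxygen has 1 σ bond and 2 lone pairs, plus one π bond: steric number 3 → sp2.

sp2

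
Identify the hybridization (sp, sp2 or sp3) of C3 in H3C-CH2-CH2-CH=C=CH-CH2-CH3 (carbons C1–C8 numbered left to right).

sp³

C3 has 4 σ bonds: steric number 4 → sp3.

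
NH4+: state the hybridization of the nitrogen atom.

sp3

Four σ bonds, no lone pair → sp3, tetrahedral.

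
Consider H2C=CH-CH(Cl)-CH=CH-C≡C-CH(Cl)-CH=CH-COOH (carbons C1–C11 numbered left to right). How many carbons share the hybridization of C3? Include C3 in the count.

2

C3 is sp3 (only σ bonds).
C1: sp2
C2: sp2
C3: sp3 ✓
C4: sp2
C5: sp2
C6: sp
C7: sp
C8: sp3 ✓
C9: sp2
C10: sp2
C11: sp2
2 carbons are sp3.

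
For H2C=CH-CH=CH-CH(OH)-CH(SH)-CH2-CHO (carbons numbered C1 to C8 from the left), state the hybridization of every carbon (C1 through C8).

C1 sp2, C2 sp2, C3 sp2, C4 sp2, C5 sp3, C6 sp3, C7 sp3, C8 sp2

C1: 3 σ bonds, plus one π bond; 3 regions of electron density → sp2.
C2: 3 σ bonds, plus one π bond — 3 electron domains, sp2.
C3 — 3 σ bonds, plus one π bond. Steric number 3, so sp2.
C4 carries 3 σ bonds, plus one π bond, giving a steric number of 3, so it is sp2.
C5: 4 σ bonds — 4 electron domains, sp3.
C6 has 4 σ bonds: steric number 4 → sp3.
C7 carries 4 σ bonds, giving a steric number of 4, so it is sp3.
C8 — 3 σ bonds, plus one π bond. Steric number 3, so sp2.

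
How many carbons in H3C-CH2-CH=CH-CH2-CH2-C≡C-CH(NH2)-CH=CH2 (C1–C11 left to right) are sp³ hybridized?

5

C1: sp3 ✓
C2: sp3 ✓
C3: sp2
C4: sp2
C5: sp3 ✓
C6: sp3 ✓
C7: sp
C8: sp
C9: sp3 ✓
C10: sp2
C11: sp2
C1, C2, C5, C6, C9 → 5 sp3 carbons.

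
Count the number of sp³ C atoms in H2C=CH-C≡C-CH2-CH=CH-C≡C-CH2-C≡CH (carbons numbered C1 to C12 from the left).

2

C1: sp2
C2: sp2
C3: sp
C4: sp
C5: sp3 ✓
C6: sp2
C7: sp2
C8: sp
C9: sp
C10: sp3 ✓
C11: sp
C12: sp
C5, C10 → 2 sp3 carbons.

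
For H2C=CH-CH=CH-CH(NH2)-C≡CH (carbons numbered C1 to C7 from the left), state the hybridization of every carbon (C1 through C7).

C1 sp2, C2 sp2, C3 sp2, C4 sp2, C5 sp3, C6 sp, C7 sp

C1: 3 σ bonds, plus one π bond — 3 electron domains, sp2.
C2: 3 σ bonds, plus one π bond; 3 regions of electron density → sp2.
C3 is sp2: 3 σ bonds, plus one π bond, 3 electron-density regions.
C4 carries 3 σ bonds, plus one π bond, giving a steric number of 3, so it is sp2.
C5: 4 σ bonds — 4 electron domains, sp3.
C6 carries 2 σ bonds, plus two π bonds, giving a steric number of 2, so it is sp.
C7: 2 σ bonds, plus two π bonds; 2 regions of electron density → sp.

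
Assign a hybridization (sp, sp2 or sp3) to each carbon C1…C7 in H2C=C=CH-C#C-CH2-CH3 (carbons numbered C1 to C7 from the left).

C1 sp2, C2 sp, C3 sp2, C4 sp, C5 sp, C6 sp3, C7 sp3

C1 — 3 σ bonds, plus one π bond. Steric number 3, so sp2.
C2 — 2 σ bonds, plus two π bonds. Steric number 2, so sp.
C3 — 3 σ bonds, plus one π bond. Steric number 3, so sp2.
C4 has 2 σ bonds, plus two π bonds: steric number 2 → sp.
C5: 2 σ bonds, plus two π bonds — 2 electron domains, sp.
C6: 4 σ bonds — 4 electron domains, sp3.
C7 carries 4 σ bonds, giving a steric number of 4, so it is sp3.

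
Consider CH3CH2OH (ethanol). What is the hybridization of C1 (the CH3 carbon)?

C1 (the CH3 carbon) (4 σ bonds) has steric number 4: sp3.

sp^3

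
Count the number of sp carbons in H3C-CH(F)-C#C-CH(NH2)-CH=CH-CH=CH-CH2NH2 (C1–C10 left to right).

2

C1: sp3
C2: sp3
C3: sp ✓
C4: sp ✓
C5: sp3
C6: sp2
C7: sp2
C8: sp2
C9: sp2
C10: sp3
C3, C4 → 2 sp carbons.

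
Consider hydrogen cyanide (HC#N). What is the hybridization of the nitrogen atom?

The nitrogen atom carries 1 σ bond and 1 lone pair, plus two π bonds, giving a steric number of 2, so it is sp.

sp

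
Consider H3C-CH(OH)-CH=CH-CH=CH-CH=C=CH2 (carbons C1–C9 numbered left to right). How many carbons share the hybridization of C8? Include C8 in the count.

1

C8 is sp (two π bonds).
C1: sp3
C2: sp3
C3: sp2
C4: sp2
C5: sp2
C6: sp2
C7: sp2
C8: sp ✓
C9: sp2
1 carbon is sp.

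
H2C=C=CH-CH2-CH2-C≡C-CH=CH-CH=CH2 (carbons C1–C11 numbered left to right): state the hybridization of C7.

C7 is sp: 2 σ bonds, plus two π bonds, 2 electron-density regions.

sp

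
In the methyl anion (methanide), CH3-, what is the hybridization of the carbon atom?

Three σ bonds + one lone pair = steric number 4 → sp3, pyramidal.

sp3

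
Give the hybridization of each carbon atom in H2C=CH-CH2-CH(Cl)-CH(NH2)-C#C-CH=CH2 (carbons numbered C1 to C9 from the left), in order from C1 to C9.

C1 sp2, C2 sp2, C3 sp3, C4 sp3, C5 sp3, C6 sp, C7 sp, C8 sp2, C9 sp2

C1 carries 3 σ bonds, plus one π bond, giving a steric number of 3, so it is sp2.
C2 is sp2: 3 σ bonds, plus one π bond, 3 electron-density regions.
C3 — 4 σ bonds. Steric number 4, so sp3.
C4 carries 4 σ bonds, giving a steric number of 4, so it is sp3.
C5 carries 4 σ bonds, giving a steric number of 4, so it is sp3.
C6: 2 σ bonds, plus two π bonds — 2 electron domains, sp.
C7 has 2 σ bonds, plus two π bonds: steric number 2 → sp.
C8 (3 σ bonds, plus one π bond) has steric number 3: sp2.
C9 carries 3 σ bonds, plus one π bond, giving a steric number of 3, so it is sp2.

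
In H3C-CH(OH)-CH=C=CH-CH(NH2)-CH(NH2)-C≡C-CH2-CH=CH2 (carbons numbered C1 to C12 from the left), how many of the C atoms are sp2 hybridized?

4

C1: sp3
C2: sp3
C3: sp2 ✓
C4: sp
C5: sp2 ✓
C6: sp3
C7: sp3
C8: sp
C9: sp
C10: sp3
C11: sp2 ✓
C12: sp2 ✓
C3, C5, C11, C12 → 4 sp2 carbons.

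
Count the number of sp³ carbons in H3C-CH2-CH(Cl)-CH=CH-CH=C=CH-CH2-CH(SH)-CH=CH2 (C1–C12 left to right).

C1: sp3 ✓
C2: sp3 ✓
C3: sp3 ✓
C4: sp2
C5: sp2
C6: sp2
C7: sp
C8: sp2
C9: sp3 ✓
C10: sp3 ✓
C11: sp2
C12: sp2
C1, C2, C3, C9, C10 → 5 sp3 carbons.

5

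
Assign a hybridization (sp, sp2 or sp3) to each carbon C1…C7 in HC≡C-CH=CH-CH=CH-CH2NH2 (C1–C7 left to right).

C1 is sp: 2 σ bonds, plus two π bonds, 2 electron-density regions.
C2: 2 σ bonds, plus two π bonds; 2 regions of electron density → sp.
C3 — 3 σ bonds, plus one π bond. Steric number 3, so sp2.
C4 has 3 σ bonds, plus one π bond: steric number 3 → sp2.
C5: 3 σ bonds, plus one π bond — 3 electron domains, sp2.
C6: 3 σ bonds, plus one π bond — 3 electron domains, sp2.
C7 carries 4 σ bonds, giving a steric number of 4, so it is sp3.

C1 sp, C2 sp, C3 sp2, C4 sp2, C5 sp2, C6 sp2, C7 sp3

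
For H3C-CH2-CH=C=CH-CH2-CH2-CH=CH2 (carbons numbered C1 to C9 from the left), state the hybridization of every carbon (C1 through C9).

C1 (4 σ bonds) has steric number 4: sp3.
C2: 4 σ bonds; 4 regions of electron density → sp3.
C3 (3 σ bonds, plus one π bond) has steric number 3: sp2.
C4 — 2 σ bonds, plus two π bonds. Steric number 2, so sp.
C5 carries 3 σ bonds, plus one π bond, giving a steric number of 3, so it is sp2.
C6: 4 σ bonds — 4 electron domains, sp3.
C7: 4 σ bonds; 4 regions of electron density → sp3.
C8 is sp2: 3 σ bonds, plus one π bond, 3 electron-density regions.
C9: 3 σ bonds, plus one π bond — 3 electron domains, sp2.

C1 sp3, C2 sp3, C3 sp2, C4 sp, C5 sp2, C6 sp3, C7 sp3, C8 sp2, C9 sp2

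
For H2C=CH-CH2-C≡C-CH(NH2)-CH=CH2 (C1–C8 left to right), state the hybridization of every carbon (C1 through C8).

C1: 3 σ bonds, plus one π bond; 3 regions of electron density → sp2.
C2 has 3 σ bonds, plus one π bond: steric number 3 → sp2.
C3 (4 σ bonds) has steric number 4: sp3.
C4 carries 2 σ bonds, plus two π bonds, giving a steric number of 2, so it is sp.
C5 carries 2 σ bonds, plus two π bonds, giving a steric number of 2, so it is sp.
C6: 4 σ bonds; 4 regions of electron density → sp3.
C7: 3 σ bonds, plus one π bond — 3 electron domains, sp2.
C8: 3 σ bonds, plus one π bond — 3 electron domains, sp2.

C1 sp2, C2 sp2, C3 sp3, C4 sp, C5 sp, C6 sp3, C7 sp2, C8 sp2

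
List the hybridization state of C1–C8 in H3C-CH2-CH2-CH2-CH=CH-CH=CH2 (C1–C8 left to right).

C1 carries 4 σ bonds, giving a steric number of 4, so it is sp3.
C2 — 4 σ bonds. Steric number 4, so sp3.
C3: 4 σ bonds — 4 electron domains, sp3.
C4 has 4 σ bonds: steric number 4 → sp3.
C5 is sp2: 3 σ bonds, plus one π bond, 3 electron-density regions.
C6: 3 σ bonds, plus one π bond; 3 regions of electron density → sp2.
C7 is sp2: 3 σ bonds, plus one π bond, 3 electron-density regions.
C8 has 3 σ bonds, plus one π bond: steric number 3 → sp2.

C1 sp3, C2 sp3, C3 sp3, C4 sp3, C5 sp2, C6 sp2, C7 sp2, C8 sp2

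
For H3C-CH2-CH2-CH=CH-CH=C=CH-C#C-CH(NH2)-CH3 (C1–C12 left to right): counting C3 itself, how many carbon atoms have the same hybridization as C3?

C3 is sp3 (only σ bonds).
C1: sp3 ✓
C2: sp3 ✓
C3: sp3 ✓
C4: sp2
C5: sp2
C6: sp2
C7: sp
C8: sp2
C9: sp
C10: sp
C11: sp3 ✓
C12: sp3 ✓
5 carbons are sp3.

5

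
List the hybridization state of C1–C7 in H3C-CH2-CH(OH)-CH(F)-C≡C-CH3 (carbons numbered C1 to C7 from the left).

C1 (4 σ bonds) has steric number 4: sp3.
C2: 4 σ bonds — 4 electron domains, sp3.
C3 has 4 σ bonds: steric number 4 → sp3.
C4 has 4 σ bonds: steric number 4 → sp3.
C5 (2 σ bonds, plus two π bonds) has steric number 2: sp.
C6 — 2 σ bonds, plus two π bonds. Steric number 2, so sp.
C7 has 4 σ bonds: steric number 4 → sp3.

C1 sp3, C2 sp3, C3 sp3, C4 sp3, C5 sp, C6 sp, C7 sp3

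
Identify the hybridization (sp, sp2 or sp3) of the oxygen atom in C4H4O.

One O lone pair is in the aromatic π system (p orbital), the other is in an sp2 hybrid in the ring plane; O has two σ bonds + one in-plane lone pair → sp2.

sp^2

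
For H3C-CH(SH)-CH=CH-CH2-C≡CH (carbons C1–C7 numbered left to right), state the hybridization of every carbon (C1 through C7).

C1 sp3, C2 sp3, C3 sp2, C4 sp2, C5 sp3, C6 sp, C7 sp

C1 — 4 σ bonds. Steric number 4, so sp3.
C2 — 4 σ bonds. Steric number 4, so sp3.
C3: 3 σ bonds, plus one π bond — 3 electron domains, sp2.
C4 (3 σ bonds, plus one π bond) has steric number 3: sp2.
C5: 4 σ bonds — 4 electron domains, sp3.
C6 carries 2 σ bonds, plus two π bonds, giving a steric number of 2, so it is sp.
C7 — 2 σ bonds, plus two π bonds. Steric number 2, so sp.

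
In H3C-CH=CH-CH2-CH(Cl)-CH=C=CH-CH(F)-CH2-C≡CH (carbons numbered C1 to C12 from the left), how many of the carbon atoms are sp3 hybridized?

5

C1: sp3 ✓
C2: sp2
C3: sp2
C4: sp3 ✓
C5: sp3 ✓
C6: sp2
C7: sp
C8: sp2
C9: sp3 ✓
C10: sp3 ✓
C11: sp
C12: sp
C1, C4, C5, C9, C10 → 5 sp3 carbons.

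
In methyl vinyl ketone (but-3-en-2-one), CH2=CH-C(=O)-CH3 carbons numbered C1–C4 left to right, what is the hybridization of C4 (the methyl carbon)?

C4 (the methyl carbon): 4 σ bonds; 4 regions of electron density → sp3.

sp³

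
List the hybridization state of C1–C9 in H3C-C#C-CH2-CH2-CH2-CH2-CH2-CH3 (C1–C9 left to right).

C1 sp3, C2 sp, C3 sp, C4 sp3, C5 sp3, C6 sp3, C7 sp3, C8 sp3, C9 sp3

C1 carries 4 σ bonds, giving a steric number of 4, so it is sp3.
C2 has 2 σ bonds, plus two π bonds: steric number 2 → sp.
C3 is sp: 2 σ bonds, plus two π bonds, 2 electron-density regions.
C4 has 4 σ bonds: steric number 4 → sp3.
C5: 4 σ bonds — 4 electron domains, sp3.
C6 has 4 σ bonds: steric number 4 → sp3.
C7 (4 σ bonds) has steric number 4: sp3.
C8: 4 σ bonds; 4 regions of electron density → sp3.
C9 has 4 σ bonds: steric number 4 → sp3.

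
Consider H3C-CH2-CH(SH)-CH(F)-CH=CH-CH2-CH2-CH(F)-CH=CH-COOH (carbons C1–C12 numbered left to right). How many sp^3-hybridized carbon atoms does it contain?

7

C1: sp3 ✓
C2: sp3 ✓
C3: sp3 ✓
C4: sp3 ✓
C5: sp2
C6: sp2
C7: sp3 ✓
C8: sp3 ✓
C9: sp3 ✓
C10: sp2
C11: sp2
C12: sp2
C1, C2, C3, C4, C7, C8, C9 → 7 sp3 carbons.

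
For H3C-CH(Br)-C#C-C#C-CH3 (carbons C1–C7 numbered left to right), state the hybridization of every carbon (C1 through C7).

C1 sp3, C2 sp3, C3 sp, C4 sp, C5 sp, C6 sp, C7 sp3

C1: 4 σ bonds — 4 electron domains, sp3.
C2 is sp3: 4 σ bonds, 4 electron-density regions.
C3: 2 σ bonds, plus two π bonds; 2 regions of electron density → sp.
C4 is sp: 2 σ bonds, plus two π bonds, 2 electron-density regions.
C5 is sp: 2 σ bonds, plus two π bonds, 2 electron-density regions.
C6 (2 σ bonds, plus two π bonds) has steric number 2: sp.
C7 carries 4 σ bonds, giving a steric number of 4, so it is sp3.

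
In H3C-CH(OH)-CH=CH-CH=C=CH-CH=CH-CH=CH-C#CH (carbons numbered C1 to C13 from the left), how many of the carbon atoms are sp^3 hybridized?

2

C1: sp3 ✓
C2: sp3 ✓
C3: sp2
C4: sp2
C5: sp2
C6: sp
C7: sp2
C8: sp2
C9: sp2
C10: sp2
C11: sp2
C12: sp
C13: sp
C1, C2 → 2 sp3 carbons.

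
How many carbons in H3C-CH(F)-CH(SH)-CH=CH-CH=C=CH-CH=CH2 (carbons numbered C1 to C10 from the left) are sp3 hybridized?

C1: sp3 ✓
C2: sp3 ✓
C3: sp3 ✓
C4: sp2
C5: sp2
C6: sp2
C7: sp
C8: sp2
C9: sp2
C10: sp2
C1, C2, C3 → 3 sp3 carbons.

3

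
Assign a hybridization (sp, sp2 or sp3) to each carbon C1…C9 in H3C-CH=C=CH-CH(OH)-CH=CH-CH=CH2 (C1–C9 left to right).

C1: 4 σ bonds — 4 electron domains, sp3.
C2: 3 σ bonds, plus one π bond; 3 regions of electron density → sp2.
C3: 2 σ bonds, plus two π bonds; 2 regions of electron density → sp.
C4 — 3 σ bonds, plus one π bond. Steric number 3, so sp2.
C5 is sp3: 4 σ bonds, 4 electron-density regions.
C6 is sp2: 3 σ bonds, plus one π bond, 3 electron-density regions.
C7 — 3 σ bonds, plus one π bond. Steric number 3, so sp2.
C8 carries 3 σ bonds, plus one π bond, giving a steric number of 3, so it is sp2.
C9 — 3 σ bonds, plus one π bond. Steric number 3, so sp2.

C1 sp3, C2 sp2, C3 sp, C4 sp2, C5 sp3, C6 sp2, C7 sp2, C8 sp2, C9 sp2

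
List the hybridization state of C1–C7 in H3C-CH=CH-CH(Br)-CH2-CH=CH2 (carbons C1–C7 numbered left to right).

C1 is sp3: 4 σ bonds, 4 electron-density regions.
C2: 3 σ bonds, plus one π bond — 3 electron domains, sp2.
C3 has 3 σ bonds, plus one π bond: steric number 3 → sp2.
C4: 4 σ bonds — 4 electron domains, sp3.
C5: 4 σ bonds; 4 regions of electron density → sp3.
C6 carries 3 σ bonds, plus one π bond, giving a steric number of 3, so it is sp2.
C7 has 3 σ bonds, plus one π bond: steric number 3 → sp2.

C1 sp3, C2 sp2, C3 sp2, C4 sp3, C5 sp3, C6 sp2, C7 sp2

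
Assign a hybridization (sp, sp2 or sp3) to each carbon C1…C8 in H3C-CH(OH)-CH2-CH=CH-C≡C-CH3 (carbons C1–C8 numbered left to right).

C1 sp3, C2 sp3, C3 sp3, C4 sp2, C5 sp2, C6 sp, C7 sp, C8 sp3

C1 — 4 σ bonds. Steric number 4, so sp3.
C2 is sp3: 4 σ bonds, 4 electron-density regions.
C3 — 4 σ bonds. Steric number 4, so sp3.
C4 is sp2: 3 σ bonds, plus one π bond, 3 electron-density regions.
C5: 3 σ bonds, plus one π bond; 3 regions of electron density → sp2.
C6 carries 2 σ bonds, plus two π bonds, giving a steric number of 2, so it is sp.
C7 has 2 σ bonds, plus two π bonds: steric number 2 → sp.
C8 has 4 σ bonds: steric number 4 → sp3.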